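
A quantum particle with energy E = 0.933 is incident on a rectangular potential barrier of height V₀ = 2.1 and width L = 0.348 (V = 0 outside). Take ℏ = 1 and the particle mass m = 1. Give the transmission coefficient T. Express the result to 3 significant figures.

Since E < V₀ the interior solution is evanescent with decay constant κ = √(2m(V₀ − E))/ℏ = 1.528.
κL = 0.5317, sinh(κL) = 0.5571.
The exact tunnelling result is T⁻¹ = 1 + V₀² sinh²(κL) / [4E(V₀ − E)] = 1.314, so T = 0.761.

T = 0.761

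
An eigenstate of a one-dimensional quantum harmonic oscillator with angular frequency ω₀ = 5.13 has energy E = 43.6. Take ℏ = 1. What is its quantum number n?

E_n = ℏω₀(n + ½) ⇒ n = E/(ℏω₀) − ½ = 43.6/5.13 − 0.5 = 7.999 → n = 8.

n = 8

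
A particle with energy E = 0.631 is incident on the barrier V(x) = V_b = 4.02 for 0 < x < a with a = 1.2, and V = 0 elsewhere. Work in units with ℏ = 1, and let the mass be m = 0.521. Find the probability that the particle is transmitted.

Since E < V_b the interior solution is evanescent with decay constant κ = √(2m(V_b − E))/ℏ = 1.879.
κa = 2.255, sinh(κa) = 4.715.
The exact tunnelling result is T⁻¹ = 1 + V_b² sinh²(κa) / [4E(V_b − E)] = 43.01, so T = 0.0233.

T = 0.0233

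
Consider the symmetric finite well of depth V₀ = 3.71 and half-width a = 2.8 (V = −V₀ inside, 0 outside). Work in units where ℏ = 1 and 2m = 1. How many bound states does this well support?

N = 4

Define the well-strength parameter z₀ = (a/ℏ)√(2mV₀) = 2.8 × √(2·0.5·3.71) = 5.393.
The even/odd transcendental equations gain one root per π/2 in z₀, giving N = 1 + ⌊2z₀/π⌋ = 1 + ⌊3.433⌋ = 4.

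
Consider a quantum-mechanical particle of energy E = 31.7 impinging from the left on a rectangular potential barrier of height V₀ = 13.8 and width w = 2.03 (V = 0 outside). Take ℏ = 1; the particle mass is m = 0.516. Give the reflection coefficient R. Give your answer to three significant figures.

E > V₀: inside the barrier k₂ = √(2m(E − V₀))/ℏ = 4.298, k₂w = 8.725.
Matching at both interfaces gives T⁻¹ = 1 + V₀² sin²(k₂w) / [4E(E − V₀)] = 1.035, hence T = 0.966.
R = 1 − T = 0.0336.

R = 0.0336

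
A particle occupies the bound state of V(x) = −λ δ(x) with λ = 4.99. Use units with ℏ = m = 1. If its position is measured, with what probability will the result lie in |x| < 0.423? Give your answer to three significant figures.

P = 0.985

The normalised bound state is ψ = √κ e^{−κ|x|} with κ = mλ/ℏ² = 4.990.
P(|x| < d) = ∫_{−d}^{d} κ e^{−2κ|x|} dx = 1 − e^{−2κd} = 1 − e^{−4.222} = 0.9853.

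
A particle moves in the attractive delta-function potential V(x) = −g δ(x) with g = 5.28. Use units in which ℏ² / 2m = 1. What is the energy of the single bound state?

E = -6.97

The bound state is ψ(x) = √κ e^{−κ|x|}. The derivative jump ψ'(0⁺) − ψ'(0⁻) = −(2mg/ℏ²)ψ(0) fixes κ = mg/ℏ² = 2.640.
Then E = −ℏ²κ²/(2m) = −mg²/(2ℏ²) = -6.970.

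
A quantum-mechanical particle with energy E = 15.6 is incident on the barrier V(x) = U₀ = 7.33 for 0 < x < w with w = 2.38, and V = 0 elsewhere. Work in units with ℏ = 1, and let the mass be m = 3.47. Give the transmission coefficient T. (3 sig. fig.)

T = 0.947

E > U₀: inside the barrier k₂ = √(2m(E − U₀))/ℏ = 7.576, k₂w = 18.03.
T = [1 + U₀² sin²(k₂w) / (4E(E − U₀))]⁻¹ = 1/1.056 = 0.947.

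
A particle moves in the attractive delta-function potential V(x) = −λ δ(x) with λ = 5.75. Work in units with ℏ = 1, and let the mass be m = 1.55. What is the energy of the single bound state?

For x ≠ 0 the bound state is ψ ∝ e^{−κ|x|}; integrating the TISE across the delta gives the cusp condition 2κ = 2mλ/ℏ², so κ = 8.913.
Then E = −ℏ²κ²/(2m) = −mλ²/(2ℏ²) = -25.62.

E = -25.6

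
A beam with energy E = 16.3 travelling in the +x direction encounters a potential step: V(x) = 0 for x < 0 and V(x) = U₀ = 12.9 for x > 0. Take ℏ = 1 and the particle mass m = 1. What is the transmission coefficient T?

T = 0.861

The wavenumbers are k₁ = √(2mE)/ℏ = 5.710 on the left and k₂ = √(2m(E − U₀))/ℏ = 2.608 on the right.
Continuity of ψ and ψ′ at the step yields the reflection amplitude r = (k₁ − k₂)/(k₁ + k₂) = 0.3730; thus R = |r|² = 0.1391, T = 0.8609.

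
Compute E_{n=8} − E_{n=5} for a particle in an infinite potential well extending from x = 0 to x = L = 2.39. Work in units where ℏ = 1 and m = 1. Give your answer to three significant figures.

E_n = n²π²ℏ²/(2mL²), so ΔE = (8² − 5²) π²ℏ²/(2mL²).
ΔE = 39 × π² / (2 × 1 × 2.39²) = 33.69.

ΔE = 33.7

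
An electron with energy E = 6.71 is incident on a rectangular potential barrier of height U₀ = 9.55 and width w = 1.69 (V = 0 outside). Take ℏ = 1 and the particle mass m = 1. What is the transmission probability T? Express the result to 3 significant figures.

T = 0.00106

Since E < U₀ the interior solution is evanescent with decay constant κ = √(2m(U₀ − E))/ℏ = 2.383.
κw = 4.028, sinh(κw) = 28.06.
Matching ψ, ψ′ at both faces gives T = [1 + U₀² sinh²(κw) / (4E(U₀ − E))]⁻¹ = 1/942.9 = 0.00106.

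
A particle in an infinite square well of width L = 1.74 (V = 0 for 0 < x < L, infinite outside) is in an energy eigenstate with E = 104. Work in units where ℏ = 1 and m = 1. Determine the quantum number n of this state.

n = 8

From E_n = n²π²ℏ²/(2mL²) invert to n = √(2mL²E)/(πℏ).
n = (1.74/π) × √(2 × 1 × 104) = 7.988 → n = 8.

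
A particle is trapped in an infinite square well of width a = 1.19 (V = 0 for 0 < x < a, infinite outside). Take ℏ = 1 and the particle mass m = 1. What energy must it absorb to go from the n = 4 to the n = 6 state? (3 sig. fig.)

ΔE = 69.7

E_n = n²π²ℏ²/(2ma²), so ΔE = (6² − 4²) π²ℏ²/(2ma²).
ΔE = 20 × π² / (2 × 1 × 1.19²) = 69.70.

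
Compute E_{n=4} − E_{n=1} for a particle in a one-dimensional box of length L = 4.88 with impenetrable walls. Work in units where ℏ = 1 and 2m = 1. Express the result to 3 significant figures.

E_n = n²π²ℏ²/(2mL²), so ΔE = (4² − 1²) π²ℏ²/(2mL²).
ΔE = 15 × π² / (2 × 0.5 × 4.88²) = 6.217.

ΔE = 6.22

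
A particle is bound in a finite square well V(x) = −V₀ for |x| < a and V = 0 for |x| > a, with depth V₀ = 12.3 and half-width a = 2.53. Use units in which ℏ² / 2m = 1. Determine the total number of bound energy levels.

N = 6

The dimensionless depth is z₀ = a√(2mV₀)/ℏ = 2.53 × √(12.30) = 8.873.
A new bound state (alternating even/odd) appears each time z₀ passes a multiple of π/2, so N = ⌊2z₀/π⌋ + 1 = ⌊5.649⌋ + 1 = 6.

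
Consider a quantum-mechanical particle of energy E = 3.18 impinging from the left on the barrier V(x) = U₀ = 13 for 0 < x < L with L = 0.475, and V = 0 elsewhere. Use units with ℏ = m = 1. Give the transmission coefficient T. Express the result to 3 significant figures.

T = 0.0433

E < U₀: inside the barrier ψ ∝ e^{±κx} with κ = √(2m(U₀ − E))/ℏ = 4.432.
κL = 2.105, sinh(κL) = 4.043.
Matching ψ, ψ′ at both faces gives T = [1 + U₀² sinh²(κL) / (4E(U₀ − E))]⁻¹ = 1/23.11 = 0.0433.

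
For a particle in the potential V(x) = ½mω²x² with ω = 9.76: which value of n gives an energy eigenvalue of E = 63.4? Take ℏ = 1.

E_n = ℏω(n + ½) ⇒ n = E/(ℏω) − ½ = 63.4/9.76 − 0.5 = 5.996 → n = 6.

n = 6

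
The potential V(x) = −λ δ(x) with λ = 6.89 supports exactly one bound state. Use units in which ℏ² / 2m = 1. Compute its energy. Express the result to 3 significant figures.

The bound state is ψ(x) = √κ e^{−κ|x|}. The derivative jump ψ'(0⁺) − ψ'(0⁻) = −(2mλ/ℏ²)ψ(0) fixes κ = mλ/ℏ² = 3.445.
Then E = −ℏ²κ²/(2m) = −mλ²/(2ℏ²) = -11.87.

E = -11.9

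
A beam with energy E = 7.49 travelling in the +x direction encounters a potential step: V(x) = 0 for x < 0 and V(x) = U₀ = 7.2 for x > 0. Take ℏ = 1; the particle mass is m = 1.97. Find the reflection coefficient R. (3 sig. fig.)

R = 0.450

The wavenumbers are k₁ = √(2mE)/ℏ = 5.432 on the left and k₂ = √(2m(E − U₀))/ℏ = 1.069 on the right.
Continuity of ψ and ψ′ at the step yields the reflection amplitude r = (k₁ − k₂)/(k₁ + k₂) = 0.6712; thus R = |r|² = 0.4505, T = 0.5495.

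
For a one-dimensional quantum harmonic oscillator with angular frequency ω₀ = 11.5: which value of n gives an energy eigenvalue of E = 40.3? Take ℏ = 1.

n = 3

Invert E_n = (n + ½)ℏω₀: n = E/ℏω₀ − ½ = 3.004, so n = 3.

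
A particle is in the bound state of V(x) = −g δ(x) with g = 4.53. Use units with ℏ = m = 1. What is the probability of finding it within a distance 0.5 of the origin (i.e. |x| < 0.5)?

P = 0.989

The normalised bound state is ψ = √κ e^{−κ|x|} with κ = mg/ℏ² = 4.530.
P(|x| < d) = ∫_{−d}^{d} κ e^{−2κ|x|} dx = 1 − e^{−2κd} = 1 − e^{−4.530} = 0.9892.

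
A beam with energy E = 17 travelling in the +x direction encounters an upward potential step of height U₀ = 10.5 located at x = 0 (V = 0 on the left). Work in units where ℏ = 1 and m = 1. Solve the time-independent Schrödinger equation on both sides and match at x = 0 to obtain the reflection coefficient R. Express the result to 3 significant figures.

The wavenumbers are k₁ = √(2mE)/ℏ = 5.831 on the left and k₂ = √(2m(E − U₀))/ℏ = 3.606 on the right.
Continuity of ψ and ψ′ at the step yields the reflection amplitude r = (k₁ − k₂)/(k₁ + k₂) = 0.2358; thus R = |r|² = 0.05562, T = 0.9444.

R = 0.0556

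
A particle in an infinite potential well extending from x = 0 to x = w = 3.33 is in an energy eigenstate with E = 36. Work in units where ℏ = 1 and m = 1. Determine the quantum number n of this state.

For an infinite well E_n = n²π²ℏ²/(2mw²), so n = (w/πℏ)√(2mE).
n = (3.33/π) × √(2 × 1 × 36) = 8.994 → n = 9.

n = 9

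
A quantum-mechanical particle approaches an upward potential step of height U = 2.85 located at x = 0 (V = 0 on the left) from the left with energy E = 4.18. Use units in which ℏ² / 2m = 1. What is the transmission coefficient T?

The wavenumbers are k₁ = √(2mE)/ℏ = 2.045 on the left and k₂ = √(2m(E − U))/ℏ = 1.153 on the right.
Matching ψ and ψ′ at x = 0 gives r = (k₁ − k₂)/(k₁ + k₂), so R = r² = 0.07768 and T = 1 − R = 0.9223.

T = 0.922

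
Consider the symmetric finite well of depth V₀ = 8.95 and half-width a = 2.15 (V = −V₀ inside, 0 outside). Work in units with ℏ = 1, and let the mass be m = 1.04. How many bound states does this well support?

The dimensionless depth is z₀ = a√(2mV₀)/ℏ = 2.15 × √(18.62) = 9.276.
The even/odd transcendental equations gain one root per π/2 in z₀, giving N = 1 + ⌊2z₀/π⌋ = 1 + ⌊5.906⌋ = 6.

N = 6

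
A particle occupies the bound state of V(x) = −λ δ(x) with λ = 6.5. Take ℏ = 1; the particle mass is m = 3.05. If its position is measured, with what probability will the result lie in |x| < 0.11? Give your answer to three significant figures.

The normalised bound state is ψ = √κ e^{−κ|x|} with κ = mλ/ℏ² = 19.83.
P(|x| < d) = ∫_{−d}^{d} κ e^{−2κ|x|} dx = 1 − e^{−2κd} = 1 − e^{−4.362} = 0.9872.

P = 0.987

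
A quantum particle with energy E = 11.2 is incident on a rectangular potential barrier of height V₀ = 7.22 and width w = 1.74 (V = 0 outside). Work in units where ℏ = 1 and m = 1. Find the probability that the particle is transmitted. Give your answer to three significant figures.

T = 0.781

E > V₀: inside the barrier k₂ = √(2m(E − V₀))/ℏ = 2.821, k₂w = 4.909.
Matching at both interfaces gives T⁻¹ = 1 + V₀² sin²(k₂w) / [4E(E − V₀)] = 1.281, hence T = 0.781.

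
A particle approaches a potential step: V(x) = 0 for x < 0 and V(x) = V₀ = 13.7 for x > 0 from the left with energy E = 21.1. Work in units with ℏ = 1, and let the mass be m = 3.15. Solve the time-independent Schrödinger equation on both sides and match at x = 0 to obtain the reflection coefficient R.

The wavenumbers are k₁ = √(2mE)/ℏ = 11.53 on the left and k₂ = √(2m(E − V₀))/ℏ = 6.828 on the right.
Continuity of ψ and ψ′ at the step yields the reflection amplitude r = (k₁ − k₂)/(k₁ + k₂) = 0.2561; thus R = |r|² = 0.06560, T = 0.9344.

R = 0.0656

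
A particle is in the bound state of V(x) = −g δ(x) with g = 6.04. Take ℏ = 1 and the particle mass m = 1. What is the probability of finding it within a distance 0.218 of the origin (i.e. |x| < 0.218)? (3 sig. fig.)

The normalised bound state is ψ = √κ e^{−κ|x|} with κ = mg/ℏ² = 6.040.
P(|x| < d) = ∫_{−d}^{d} κ e^{−2κ|x|} dx = 1 − e^{−2κd} = 1 − e^{−2.633} = 0.9282.

P = 0.928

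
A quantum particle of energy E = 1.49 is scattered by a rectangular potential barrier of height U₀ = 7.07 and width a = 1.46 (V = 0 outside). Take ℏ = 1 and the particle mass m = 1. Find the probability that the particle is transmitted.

T = 0.000154

E < U₀: inside the barrier ψ ∝ e^{±κx} with κ = √(2m(U₀ − E))/ℏ = 3.341.
κa = 4.877, sinh(κa) = 65.64.
The exact tunnelling result is T⁻¹ = 1 + U₀² sinh²(κa) / [4E(U₀ − E)] = 6476, so T = 0.000154.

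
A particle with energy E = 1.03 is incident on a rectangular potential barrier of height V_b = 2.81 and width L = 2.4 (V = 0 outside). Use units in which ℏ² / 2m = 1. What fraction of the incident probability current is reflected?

E < V_b: inside the barrier ψ ∝ e^{±κx} with κ = √(2m(V_b − E))/ℏ = 1.334.
κL = 3.202, sinh(κL) = 12.27.
Matching ψ, ψ′ at both faces gives T = [1 + V_b² sinh²(κL) / (4E(V_b − E))]⁻¹ = 1/163.1 = 0.00613.
R = 1 − T = 0.994.

R = 0.994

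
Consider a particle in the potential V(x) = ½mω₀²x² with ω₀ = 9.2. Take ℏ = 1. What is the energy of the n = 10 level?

E = 96.6

The oscillator eigenvalues are E_n = ℏω₀(n + ½), so E_10 = 9.2 × 10.5 = 96.60.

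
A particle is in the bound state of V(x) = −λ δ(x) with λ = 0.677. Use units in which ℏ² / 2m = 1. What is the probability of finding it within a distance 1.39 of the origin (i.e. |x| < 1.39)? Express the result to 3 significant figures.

The normalised bound state is ψ = √κ e^{−κ|x|} with κ = mλ/ℏ² = 0.3385.
P(|x| < d) = ∫_{−d}^{d} κ e^{−2κ|x|} dx = 1 − e^{−2κd} = 1 − e^{−0.9410} = 0.6098.

P = 0.610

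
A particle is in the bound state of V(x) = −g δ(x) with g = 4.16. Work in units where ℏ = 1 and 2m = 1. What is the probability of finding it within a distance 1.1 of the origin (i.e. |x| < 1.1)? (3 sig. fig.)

P = 0.990

The normalised bound state is ψ = √κ e^{−κ|x|} with κ = mg/ℏ² = 2.080.
P(|x| < d) = ∫_{−d}^{d} κ e^{−2κ|x|} dx = 1 − e^{−2κd} = 1 − e^{−4.576} = 0.9897.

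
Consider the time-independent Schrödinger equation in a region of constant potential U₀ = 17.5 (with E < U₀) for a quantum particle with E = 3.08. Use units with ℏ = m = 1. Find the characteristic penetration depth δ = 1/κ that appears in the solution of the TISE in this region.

δ = 0.186

Since E < U₀ the TISE in this region is ψ'' = κ²ψ with κ = √(2m(U₀ − E))/ℏ.
κ = √(2 × 1 × 14.42) = 5.370. The penetration depth is δ = 1/κ = 0.186.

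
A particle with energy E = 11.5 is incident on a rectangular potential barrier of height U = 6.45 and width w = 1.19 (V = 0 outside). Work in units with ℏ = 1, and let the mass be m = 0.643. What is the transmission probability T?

T = 0.998

E > U: inside the barrier k₂ = √(2m(E − U))/ℏ = 2.548, k₂w = 3.033.
Matching at both interfaces gives T⁻¹ = 1 + U² sin²(k₂w) / [4E(E − U)] = 1.002, hence T = 0.998.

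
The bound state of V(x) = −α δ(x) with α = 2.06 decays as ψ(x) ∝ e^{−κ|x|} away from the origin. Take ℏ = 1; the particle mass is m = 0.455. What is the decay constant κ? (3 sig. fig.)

Integrate −(ℏ²/2m)ψ'' − αδ(x)ψ = Eψ from −ε to +ε: the ψ'' term gives ψ'(0⁺) − ψ'(0⁻) and the δ term gives −(2mα/ℏ²)ψ(0).
With ψ ∝ e^{−κ|x|} this yields −2κ = −2mα/ℏ², so κ = mα/ℏ² = 0.9373.

κ = 0.937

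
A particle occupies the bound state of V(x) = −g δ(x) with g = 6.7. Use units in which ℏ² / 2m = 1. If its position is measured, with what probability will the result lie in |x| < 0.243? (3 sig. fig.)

The normalised bound state is ψ = √κ e^{−κ|x|} with κ = mg/ℏ² = 3.350.
P(|x| < d) = ∫_{−d}^{d} κ e^{−2κ|x|} dx = 1 − e^{−2κd} = 1 − e^{−1.628} = 0.8037.

P = 0.804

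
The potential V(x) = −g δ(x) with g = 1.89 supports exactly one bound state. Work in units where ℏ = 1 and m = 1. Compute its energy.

For x ≠ 0 the bound state is ψ ∝ e^{−κ|x|}; integrating the TISE across the delta gives the cusp condition 2κ = 2mg/ℏ², so κ = 1.890.
Then E = −ℏ²κ²/(2m) = −mg²/(2ℏ²) = -1.786.

E = -1.79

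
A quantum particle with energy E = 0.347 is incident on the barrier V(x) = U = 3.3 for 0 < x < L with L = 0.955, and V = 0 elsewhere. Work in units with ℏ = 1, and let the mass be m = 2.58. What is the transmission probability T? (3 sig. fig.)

E < U: inside the barrier ψ ∝ e^{±κx} with κ = √(2m(U − E))/ℏ = 3.904.
κL = 3.728, sinh(κL) = 20.78.
Matching ψ, ψ′ at both faces gives T = [1 + U² sinh²(κL) / (4E(U − E))]⁻¹ = 1/1149 = 0.000871.

T = 0.000871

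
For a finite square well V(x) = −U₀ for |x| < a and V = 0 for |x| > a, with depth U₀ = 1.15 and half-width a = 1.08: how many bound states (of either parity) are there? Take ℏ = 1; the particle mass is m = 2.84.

N = 2

The dimensionless depth is z₀ = a√(2mU₀)/ℏ = 1.08 × √(6.532) = 2.760.
The even/odd transcendental equations gain one root per π/2 in z₀, giving N = 1 + ⌊2z₀/π⌋ = 1 + ⌊1.757⌋ = 2.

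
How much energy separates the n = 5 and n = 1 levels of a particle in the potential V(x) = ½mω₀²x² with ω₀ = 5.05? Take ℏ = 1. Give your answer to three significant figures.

ΔE = 20.2

E_n = ℏω₀(n + ½), so ΔE = (5 − 1) ℏω₀ = 4 × 5.05 = 20.20.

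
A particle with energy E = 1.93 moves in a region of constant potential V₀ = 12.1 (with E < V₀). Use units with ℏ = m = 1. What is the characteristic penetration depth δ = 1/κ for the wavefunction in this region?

Since E < V₀ the TISE in this region is ψ'' = κ²ψ with κ = √(2m(V₀ − E))/ℏ.
κ = √(2 × 1 × 10.17) = 4.510. The penetration depth is δ = 1/κ = 0.222.

δ = 0.222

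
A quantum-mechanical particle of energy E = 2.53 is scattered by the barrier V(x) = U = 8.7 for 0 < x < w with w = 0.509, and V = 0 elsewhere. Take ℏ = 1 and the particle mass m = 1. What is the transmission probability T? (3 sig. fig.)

Since E < U the interior solution is evanescent with decay constant κ = √(2m(U − E))/ℏ = 3.513.
κw = 1.788, sinh(κw) = 2.905.
The exact tunnelling result is T⁻¹ = 1 + U² sinh²(κw) / [4E(U − E)] = 11.23, so T = 0.0890.

T = 0.0890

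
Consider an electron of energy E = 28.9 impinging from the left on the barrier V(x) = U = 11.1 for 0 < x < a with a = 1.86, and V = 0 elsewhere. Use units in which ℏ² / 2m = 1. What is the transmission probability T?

E > U: inside the barrier k₂ = √(2m(E − U))/ℏ = 4.219, k₂a = 7.847.
T = [1 + U² sin²(k₂a) / (4E(E − U))]⁻¹ = 1/1.060 = 0.944.

T = 0.944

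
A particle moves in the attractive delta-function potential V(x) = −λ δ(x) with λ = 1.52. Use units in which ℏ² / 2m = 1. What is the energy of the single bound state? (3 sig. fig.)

E = -0.578

For x ≠ 0 the bound state is ψ ∝ e^{−κ|x|}; integrating the TISE across the delta gives the cusp condition 2κ = 2mλ/ℏ², so κ = 0.7600.
Then E = −ℏ²κ²/(2m) = −mλ²/(2ℏ²) = -0.5776.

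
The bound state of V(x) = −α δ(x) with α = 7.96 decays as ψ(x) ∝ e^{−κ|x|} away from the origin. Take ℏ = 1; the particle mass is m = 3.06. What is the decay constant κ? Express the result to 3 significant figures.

κ = 24.4

Integrating the TISE across x = 0 gives the cusp condition ψ'(0⁺) − ψ'(0⁻) = −(2mα/ℏ²)ψ(0).
With ψ ∝ e^{−κ|x|} this yields −2κ = −2mα/ℏ², so κ = mα/ℏ² = 24.36.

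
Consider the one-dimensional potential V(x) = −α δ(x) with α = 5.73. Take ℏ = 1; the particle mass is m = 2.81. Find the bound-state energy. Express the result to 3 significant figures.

E = -46.1

The bound state is ψ(x) = √κ e^{−κ|x|}. The derivative jump ψ'(0⁺) − ψ'(0⁻) = −(2mα/ℏ²)ψ(0) fixes κ = mα/ℏ² = 16.10.
Then E = −ℏ²κ²/(2m) = −mα²/(2ℏ²) = -46.13.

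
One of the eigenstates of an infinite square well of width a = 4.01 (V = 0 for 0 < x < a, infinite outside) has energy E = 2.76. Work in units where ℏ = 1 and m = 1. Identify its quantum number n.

For an infinite well E_n = n²π²ℏ²/(2ma²), so n = (a/πℏ)√(2mE).
n = (4.01/π) × √(2 × 1 × 2.76) = 2.999 → n = 3.

n = 3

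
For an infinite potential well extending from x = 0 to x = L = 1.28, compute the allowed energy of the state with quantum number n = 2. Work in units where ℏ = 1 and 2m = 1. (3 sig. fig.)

E = 24.1

Requiring ψ(0) = ψ(L) = 0 quantises k = nπ/L, hence E_n = ℏ²k²/2m = n²π²ℏ²/(2mL²).
E_2 = 2² × π² / (2 × 0.5 × 1.28²) = 24.10.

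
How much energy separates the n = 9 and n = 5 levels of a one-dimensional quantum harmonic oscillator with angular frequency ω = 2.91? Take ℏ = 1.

E_n = ℏω(n + ½), so ΔE = (9 − 5) ℏω = 4 × 2.91 = 11.64.

ΔE = 11.6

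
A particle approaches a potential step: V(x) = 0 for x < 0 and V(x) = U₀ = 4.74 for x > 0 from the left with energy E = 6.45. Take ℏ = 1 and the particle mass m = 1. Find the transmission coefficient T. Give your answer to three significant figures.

T = 0.897

On each side the TISE gives plane waves with k = √(2m(E − V))/ℏ: k₁ = √(2·1·6.45) = 3.592, k₂ = √(2·1·1.71) = 1.849.
Continuity of ψ and ψ′ at the step yields the reflection amplitude r = (k₁ − k₂)/(k₁ + k₂) = 0.3202; thus R = |r|² = 0.1025, T = 0.8975.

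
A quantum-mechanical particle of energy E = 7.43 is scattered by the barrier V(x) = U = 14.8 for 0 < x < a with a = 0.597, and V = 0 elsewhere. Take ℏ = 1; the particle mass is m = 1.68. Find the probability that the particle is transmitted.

T = 0.0105

E < U: inside the barrier ψ ∝ e^{±κx} with κ = √(2m(U − E))/ℏ = 4.976.
κa = 2.971, sinh(κa) = 9.728.
The exact tunnelling result is T⁻¹ = 1 + U² sinh²(κa) / [4E(U − E)] = 95.64, so T = 0.0105.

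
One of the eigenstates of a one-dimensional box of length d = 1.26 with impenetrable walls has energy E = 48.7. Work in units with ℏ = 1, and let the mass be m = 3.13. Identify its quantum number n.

n = 7

From E_n = n²π²ℏ²/(2md²) invert to n = √(2md²E)/(πℏ).
n = (1.26/π) × √(2 × 3.13 × 48.7) = 7.003 → n = 7.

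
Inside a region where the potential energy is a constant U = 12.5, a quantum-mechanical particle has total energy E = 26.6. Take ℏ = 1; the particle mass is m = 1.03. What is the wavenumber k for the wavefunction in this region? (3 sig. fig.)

With E > U the solution is oscillatory, ψ ∝ e^{±ikx} with k = √(2m(E − U))/ℏ.
k = √(2 × 1.03 × 14.1) = 5.389.

k = 5.39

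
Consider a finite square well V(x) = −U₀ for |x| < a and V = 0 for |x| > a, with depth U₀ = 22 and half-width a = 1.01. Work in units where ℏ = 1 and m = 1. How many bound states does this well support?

N = 5

The dimensionless depth is z₀ = a√(2mU₀)/ℏ = 1.01 × √(44.00) = 6.700.
The even/odd transcendental equations gain one root per π/2 in z₀, giving N = 1 + ⌊2z₀/π⌋ = 1 + ⌊4.265⌋ = 5.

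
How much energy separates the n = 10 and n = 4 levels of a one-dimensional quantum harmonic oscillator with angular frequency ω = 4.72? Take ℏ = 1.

E_n = ℏω(n + ½), so ΔE = (10 − 4) ℏω = 6 × 4.72 = 28.32.

ΔE = 28.3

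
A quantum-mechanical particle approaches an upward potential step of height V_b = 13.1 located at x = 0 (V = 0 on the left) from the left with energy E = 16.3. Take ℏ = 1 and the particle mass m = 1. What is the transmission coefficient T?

T = 0.851

The wavenumbers are k₁ = √(2mE)/ℏ = 5.710 on the left and k₂ = √(2m(E − V_b))/ℏ = 2.530 on the right.
Continuity of ψ and ψ′ at the step yields the reflection amplitude r = (k₁ − k₂)/(k₁ + k₂) = 0.3859; thus R = |r|² = 0.1489, T = 0.8511.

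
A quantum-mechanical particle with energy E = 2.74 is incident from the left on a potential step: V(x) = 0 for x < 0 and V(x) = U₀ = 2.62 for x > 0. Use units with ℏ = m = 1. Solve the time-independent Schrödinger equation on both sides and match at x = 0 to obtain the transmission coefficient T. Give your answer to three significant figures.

The wavenumbers are k₁ = √(2mE)/ℏ = 2.341 on the left and k₂ = √(2m(E − U₀))/ℏ = 0.4899 on the right.
Continuity of ψ and ψ′ at the step yields the reflection amplitude r = (k₁ − k₂)/(k₁ + k₂) = 0.6539; thus R = |r|² = 0.4276, T = 0.5724.

T = 0.572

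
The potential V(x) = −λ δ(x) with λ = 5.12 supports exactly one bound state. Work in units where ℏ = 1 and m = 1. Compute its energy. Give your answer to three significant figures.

E = -13.1

The bound state is ψ(x) = √κ e^{−κ|x|}. The derivative jump ψ'(0⁺) − ψ'(0⁻) = −(2mλ/ℏ²)ψ(0) fixes κ = mλ/ℏ² = 5.120.
Then E = −ℏ²κ²/(2m) = −mλ²/(2ℏ²) = -13.11.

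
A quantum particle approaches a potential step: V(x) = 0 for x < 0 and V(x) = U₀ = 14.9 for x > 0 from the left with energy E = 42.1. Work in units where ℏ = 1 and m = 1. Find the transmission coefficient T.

T = 0.988

The wavenumbers are k₁ = √(2mE)/ℏ = 9.176 on the left and k₂ = √(2m(E − U₀))/ℏ = 7.376 on the right.
Continuity of ψ and ψ′ at the step yields the reflection amplitude r = (k₁ − k₂)/(k₁ + k₂) = 0.1088; thus R = |r|² = 0.01183, T = 0.9882.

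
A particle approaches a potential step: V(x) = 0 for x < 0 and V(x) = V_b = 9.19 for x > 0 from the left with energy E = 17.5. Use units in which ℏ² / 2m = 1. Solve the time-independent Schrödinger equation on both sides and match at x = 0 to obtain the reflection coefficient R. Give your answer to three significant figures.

On each side the TISE gives plane waves with k = √(2m(E − V))/ℏ: k₁ = √(2·½·17.5) = 4.183, k₂ = √(2·½·8.31) = 2.883.
Continuity of ψ and ψ′ at the step yields the reflection amplitude r = (k₁ − k₂)/(k₁ + k₂) = 0.1841; thus R = |r|² = 0.03388, T = 0.9661.

R = 0.0339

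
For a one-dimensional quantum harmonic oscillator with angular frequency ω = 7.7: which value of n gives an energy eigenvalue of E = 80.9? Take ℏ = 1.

n = 10

E_n = ℏω(n + ½) ⇒ n = E/(ℏω) − ½ = 80.9/7.7 − 0.5 = 10.006 → n = 10.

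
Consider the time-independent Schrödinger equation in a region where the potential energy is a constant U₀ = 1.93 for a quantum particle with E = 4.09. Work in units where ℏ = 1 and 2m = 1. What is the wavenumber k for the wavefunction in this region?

k = 1.47

With E > U₀ the solution is oscillatory, ψ ∝ e^{±ikx} with k = √(2m(E − U₀))/ℏ.
k = √(2 × 0.5 × 2.16) = 1.470.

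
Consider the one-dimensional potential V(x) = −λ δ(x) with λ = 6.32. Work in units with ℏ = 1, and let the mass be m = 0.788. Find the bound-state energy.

E = -15.7

For x ≠ 0 the bound state is ψ ∝ e^{−κ|x|}; integrating the TISE across the delta gives the cusp condition 2κ = 2mλ/ℏ², so κ = 4.980.
Then E = −ℏ²κ²/(2m) = −mλ²/(2ℏ²) = -15.74.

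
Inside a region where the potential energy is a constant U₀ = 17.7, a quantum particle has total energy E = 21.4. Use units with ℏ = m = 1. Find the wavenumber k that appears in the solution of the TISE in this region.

With E > U₀ the solution is oscillatory, ψ ∝ e^{±ikx} with k = √(2m(E − U₀))/ℏ.
k = √(2 × 1 × 3.7) = 2.720.

k = 2.72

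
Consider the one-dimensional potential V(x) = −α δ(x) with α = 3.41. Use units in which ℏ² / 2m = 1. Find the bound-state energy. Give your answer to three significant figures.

The bound state is ψ(x) = √κ e^{−κ|x|}. The derivative jump ψ'(0⁺) − ψ'(0⁻) = −(2mα/ℏ²)ψ(0) fixes κ = mα/ℏ² = 1.705.
Then E = −ℏ²κ²/(2m) = −mα²/(2ℏ²) = -2.907.

E = -2.91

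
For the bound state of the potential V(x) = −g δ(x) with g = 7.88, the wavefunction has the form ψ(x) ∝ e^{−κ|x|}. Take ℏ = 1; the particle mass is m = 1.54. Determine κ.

κ = 12.1

Integrating the TISE across x = 0 gives the cusp condition ψ'(0⁺) − ψ'(0⁻) = −(2mg/ℏ²)ψ(0).
With ψ ∝ e^{−κ|x|} this yields −2κ = −2mg/ℏ², so κ = mg/ℏ² = 12.14.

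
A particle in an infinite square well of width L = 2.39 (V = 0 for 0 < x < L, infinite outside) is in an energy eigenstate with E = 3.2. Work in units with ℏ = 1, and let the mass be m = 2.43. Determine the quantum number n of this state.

For an infinite well E_n = n²π²ℏ²/(2mL²), so n = (L/πℏ)√(2mE).
n = (2.39/π) × √(2 × 2.43 × 3.2) = 3.000 → n = 3.

n = 3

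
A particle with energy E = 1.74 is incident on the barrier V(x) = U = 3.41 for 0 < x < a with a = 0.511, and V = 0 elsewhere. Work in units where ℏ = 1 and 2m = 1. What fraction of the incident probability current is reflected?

R = 0.335

E < U: inside the barrier ψ ∝ e^{±κx} with κ = √(2m(U − E))/ℏ = 1.292.
κa = 0.6604, sinh(κa) = 0.7094.
Matching ψ, ψ′ at both faces gives T = [1 + U² sinh²(κa) / (4E(U − E))]⁻¹ = 1/1.503 = 0.665.
R = 1 − T = 0.335.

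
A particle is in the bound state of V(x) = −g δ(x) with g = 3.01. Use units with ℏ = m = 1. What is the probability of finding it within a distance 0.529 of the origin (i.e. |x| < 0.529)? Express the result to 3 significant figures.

P = 0.959

The normalised bound state is ψ = √κ e^{−κ|x|} with κ = mg/ℏ² = 3.010.
P(|x| < d) = ∫_{−d}^{d} κ e^{−2κ|x|} dx = 1 − e^{−2κd} = 1 − e^{−3.185} = 0.9586.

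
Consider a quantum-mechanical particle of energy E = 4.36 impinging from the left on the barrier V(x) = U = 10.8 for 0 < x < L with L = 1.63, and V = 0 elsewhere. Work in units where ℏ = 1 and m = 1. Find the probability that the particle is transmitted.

E < U: inside the barrier ψ ∝ e^{±κx} with κ = √(2m(U − E))/ℏ = 3.589.
κL = 5.850, sinh(κL) = 173.6.
Matching ψ, ψ′ at both faces gives T = [1 + U² sinh²(κL) / (4E(U − E))]⁻¹ = 1/31300 = 0.0000320.

T = 0.0000320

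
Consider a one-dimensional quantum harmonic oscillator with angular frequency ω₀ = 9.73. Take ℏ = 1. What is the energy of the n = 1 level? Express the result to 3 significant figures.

The oscillator eigenvalues are E_n = ℏω₀(n + ½), so E_1 = 9.73 × 1.5 = 14.60.

E = 14.6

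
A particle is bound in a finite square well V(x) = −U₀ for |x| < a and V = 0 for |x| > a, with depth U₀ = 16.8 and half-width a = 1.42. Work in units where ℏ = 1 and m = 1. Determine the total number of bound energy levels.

Define the well-strength parameter z₀ = (a/ℏ)√(2mU₀) = 1.42 × √(2·1·16.8) = 8.231.
The even/odd transcendental equations gain one root per π/2 in z₀, giving N = 1 + ⌊2z₀/π⌋ = 1 + ⌊5.240⌋ = 6.

N = 6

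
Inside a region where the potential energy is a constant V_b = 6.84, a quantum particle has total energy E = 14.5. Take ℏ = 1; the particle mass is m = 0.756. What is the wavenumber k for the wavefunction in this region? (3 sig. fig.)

With E > V_b the solution is oscillatory, ψ ∝ e^{±ikx} with k = √(2m(E − V_b))/ℏ.
k = √(2 × 0.756 × 7.66) = 3.403.

k = 3.40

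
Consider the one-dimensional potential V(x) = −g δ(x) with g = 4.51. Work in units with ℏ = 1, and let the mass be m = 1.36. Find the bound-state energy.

E = -13.8

For x ≠ 0 the bound state is ψ ∝ e^{−κ|x|}; integrating the TISE across the delta gives the cusp condition 2κ = 2mg/ℏ², so κ = 6.134.
Then E = −ℏ²κ²/(2m) = −mg²/(2ℏ²) = -13.83.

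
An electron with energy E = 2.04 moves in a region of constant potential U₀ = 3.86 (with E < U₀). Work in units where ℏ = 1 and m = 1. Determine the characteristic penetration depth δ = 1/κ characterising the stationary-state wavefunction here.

Since E < U₀ the TISE in this region is ψ'' = κ²ψ with κ = √(2m(U₀ − E))/ℏ.
κ = √(2 × 1 × 1.82) = 1.908. The penetration depth is δ = 1/κ = 0.524.

δ = 0.524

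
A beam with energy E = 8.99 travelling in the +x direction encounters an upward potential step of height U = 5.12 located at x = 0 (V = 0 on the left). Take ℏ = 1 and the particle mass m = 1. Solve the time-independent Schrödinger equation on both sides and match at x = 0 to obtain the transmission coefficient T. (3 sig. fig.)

On each side the TISE gives plane waves with k = √(2m(E − V))/ℏ: k₁ = √(2·1·8.99) = 4.240, k₂ = √(2·1·3.87) = 2.782.
Matching ψ and ψ′ at x = 0 gives r = (k₁ − k₂)/(k₁ + k₂), so R = r² = 0.04312 and T = 1 − R = 0.9569.

T = 0.957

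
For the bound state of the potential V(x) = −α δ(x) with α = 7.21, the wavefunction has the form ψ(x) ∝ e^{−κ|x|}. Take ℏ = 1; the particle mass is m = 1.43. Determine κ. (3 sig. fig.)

κ = 10.3

Integrating the TISE across x = 0 gives the cusp condition ψ'(0⁺) − ψ'(0⁻) = −(2mα/ℏ²)ψ(0).
With ψ ∝ e^{−κ|x|} this yields −2κ = −2mα/ℏ², so κ = mα/ℏ² = 10.31.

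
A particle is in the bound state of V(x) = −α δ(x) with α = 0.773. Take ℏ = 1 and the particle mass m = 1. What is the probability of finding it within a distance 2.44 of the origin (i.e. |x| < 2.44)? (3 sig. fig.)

P = 0.977

The normalised bound state is ψ = √κ e^{−κ|x|} with κ = mα/ℏ² = 0.7730.
P(|x| < d) = ∫_{−d}^{d} κ e^{−2κ|x|} dx = 1 − e^{−2κd} = 1 − e^{−3.772} = 0.9770.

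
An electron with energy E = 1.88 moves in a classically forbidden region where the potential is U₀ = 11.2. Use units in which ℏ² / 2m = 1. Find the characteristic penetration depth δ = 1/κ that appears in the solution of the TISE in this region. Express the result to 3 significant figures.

δ = 0.328

Since E < U₀ the TISE in this region is ψ'' = κ²ψ with κ = √(2m(U₀ − E))/ℏ.
κ = √(2 × 0.5 × 9.32) = 3.053. The penetration depth is δ = 1/κ = 0.328.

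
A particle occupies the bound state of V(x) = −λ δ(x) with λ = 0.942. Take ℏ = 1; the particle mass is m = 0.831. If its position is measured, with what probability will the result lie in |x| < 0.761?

P = 0.696

The normalised bound state is ψ = √κ e^{−κ|x|} with κ = mλ/ℏ² = 0.7828.
P(|x| < d) = ∫_{−d}^{d} κ e^{−2κ|x|} dx = 1 − e^{−2κd} = 1 − e^{−1.191} = 0.6962.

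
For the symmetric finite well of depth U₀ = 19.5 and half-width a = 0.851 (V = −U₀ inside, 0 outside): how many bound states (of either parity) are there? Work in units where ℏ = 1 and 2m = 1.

N = 3

Define the well-strength parameter z₀ = (a/ℏ)√(2mU₀) = 0.851 × √(2·0.5·19.5) = 3.758.
A new bound state (alternating even/odd) appears each time z₀ passes a multiple of π/2, so N = ⌊2z₀/π⌋ + 1 = ⌊2.392⌋ + 1 = 3.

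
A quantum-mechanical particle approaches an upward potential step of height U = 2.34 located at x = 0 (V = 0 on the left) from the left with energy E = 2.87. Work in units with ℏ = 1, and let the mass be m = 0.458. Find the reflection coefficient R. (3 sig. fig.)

R = 0.159

The wavenumbers are k₁ = √(2mE)/ℏ = 1.621 on the left and k₂ = √(2m(E − U))/ℏ = 0.6968 on the right.
Matching ψ and ψ′ at x = 0 gives r = (k₁ − k₂)/(k₁ + k₂), so R = r² = 0.1591 and T = 1 − R = 0.8409.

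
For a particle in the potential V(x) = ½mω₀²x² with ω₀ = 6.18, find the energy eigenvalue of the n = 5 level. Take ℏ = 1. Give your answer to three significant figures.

The oscillator eigenvalues are E_n = ℏω₀(n + ½), so E_5 = 6.18 × 5.5 = 33.99.

E = 34.0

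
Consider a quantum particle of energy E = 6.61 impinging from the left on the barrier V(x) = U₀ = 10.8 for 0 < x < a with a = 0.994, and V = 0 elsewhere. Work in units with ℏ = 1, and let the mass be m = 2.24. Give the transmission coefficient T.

T = 0.000690

Since E < U₀ the interior solution is evanescent with decay constant κ = √(2m(U₀ − E))/ℏ = 4.333.
κa = 4.307, sinh(κa) = 37.09.
The exact tunnelling result is T⁻¹ = 1 + U₀² sinh²(κa) / [4E(U₀ − E)] = 1449, so T = 0.000690.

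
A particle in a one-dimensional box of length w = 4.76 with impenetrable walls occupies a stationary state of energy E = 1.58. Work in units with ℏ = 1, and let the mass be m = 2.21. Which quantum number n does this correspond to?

n = 4

For an infinite well E_n = n²π²ℏ²/(2mw²), so n = (w/πℏ)√(2mE).
n = (4.76/π) × √(2 × 2.21 × 1.58) = 4.004 → n = 4.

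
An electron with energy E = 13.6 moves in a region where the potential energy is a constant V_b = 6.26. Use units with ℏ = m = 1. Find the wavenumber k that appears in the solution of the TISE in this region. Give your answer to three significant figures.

With E > V_b the solution is oscillatory, ψ ∝ e^{±ikx} with k = √(2m(E − V_b))/ℏ.
k = √(2 × 1 × 7.34) = 3.831.

k = 3.83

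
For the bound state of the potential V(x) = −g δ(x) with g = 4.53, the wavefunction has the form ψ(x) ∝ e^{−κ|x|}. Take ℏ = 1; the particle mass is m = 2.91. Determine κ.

Integrate −(ℏ²/2m)ψ'' − gδ(x)ψ = Eψ from −ε to +ε: the ψ'' term gives ψ'(0⁺) − ψ'(0⁻) and the δ term gives −(2mg/ℏ²)ψ(0).
With ψ ∝ e^{−κ|x|} this yields −2κ = −2mg/ℏ², so κ = mg/ℏ² = 13.18.

κ = 13.2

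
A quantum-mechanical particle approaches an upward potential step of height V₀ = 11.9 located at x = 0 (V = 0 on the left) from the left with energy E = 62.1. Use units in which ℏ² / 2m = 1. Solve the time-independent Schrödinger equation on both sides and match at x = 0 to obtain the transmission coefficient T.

T = 0.997

The wavenumbers are k₁ = √(2mE)/ℏ = 7.880 on the left and k₂ = √(2m(E − V₀))/ℏ = 7.085 on the right.
Matching ψ and ψ′ at x = 0 gives r = (k₁ − k₂)/(k₁ + k₂), so R = r² = 0.002823 and T = 1 − R = 0.9972.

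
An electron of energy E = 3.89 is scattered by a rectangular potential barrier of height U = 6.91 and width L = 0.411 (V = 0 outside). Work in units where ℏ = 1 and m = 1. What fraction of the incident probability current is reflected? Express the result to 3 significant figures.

R = 0.590

E < U: inside the barrier ψ ∝ e^{±κx} with κ = √(2m(U − E))/ℏ = 2.458.
κL = 1.010, sinh(κL) = 1.191.
Matching ψ, ψ′ at both faces gives T = [1 + U² sinh²(κL) / (4E(U − E))]⁻¹ = 1/2.441 = 0.410.
R = 1 − T = 0.590.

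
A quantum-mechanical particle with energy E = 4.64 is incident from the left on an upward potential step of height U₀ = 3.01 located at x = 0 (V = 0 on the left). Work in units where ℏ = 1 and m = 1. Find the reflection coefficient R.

R = 0.0654

The wavenumbers are k₁ = √(2mE)/ℏ = 3.046 on the left and k₂ = √(2m(E − U₀))/ℏ = 1.806 on the right.
Matching ψ and ψ′ at x = 0 gives r = (k₁ − k₂)/(k₁ + k₂), so R = r² = 0.06540 and T = 1 − R = 0.9346.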